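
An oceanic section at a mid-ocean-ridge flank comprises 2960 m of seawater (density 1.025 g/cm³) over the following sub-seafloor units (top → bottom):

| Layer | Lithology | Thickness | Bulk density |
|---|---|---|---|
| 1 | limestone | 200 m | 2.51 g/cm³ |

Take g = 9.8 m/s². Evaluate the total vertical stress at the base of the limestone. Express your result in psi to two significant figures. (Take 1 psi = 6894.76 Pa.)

seawater: 1025 kg/m³ × 9.8 m/s² × 2960 m = 2.973×10^7 Pa = 4312 psi
limestone: 2510 kg/m³ × 9.8 m/s² × 200 m = 4.920×10^6 Pa = 713.5 psi
Total = 4312 + 713.5 = 5026.0 psi

5000 psi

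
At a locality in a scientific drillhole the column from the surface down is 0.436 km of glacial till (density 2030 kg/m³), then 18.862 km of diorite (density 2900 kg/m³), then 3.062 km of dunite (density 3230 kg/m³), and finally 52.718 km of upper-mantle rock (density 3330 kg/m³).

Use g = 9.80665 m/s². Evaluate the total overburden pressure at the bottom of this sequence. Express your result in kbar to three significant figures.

glacial till: 2030 kg/m³ × 9.80665 m/s² × 436 m = 8.680×10^6 Pa = 0.08680 kbar
diorite: 2900 kg/m³ × 9.80665 m/s² × 18862 m = 5.364×10^8 Pa = 5.364 kbar
dunite: 3230 kg/m³ × 9.80665 m/s² × 3062 m = 9.699×10^7 Pa = 0.9699 kbar
upper-mantle rock: 3330 kg/m³ × 9.80665 m/s² × 52718 m = 1.722×10^9 Pa = 17.22 kbar
Total = 0.08680 + 5.364 + 0.9699 + 17.22 = 23.637 kbar

23.6 kbar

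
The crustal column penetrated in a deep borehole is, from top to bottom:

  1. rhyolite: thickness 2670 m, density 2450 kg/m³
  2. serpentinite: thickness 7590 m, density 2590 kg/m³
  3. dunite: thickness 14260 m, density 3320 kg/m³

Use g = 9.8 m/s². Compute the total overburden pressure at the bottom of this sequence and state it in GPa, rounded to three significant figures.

rhyolite: 2450 kg/m³ × 9.8 m/s² × 2670 m = 6.411×10^7 Pa = 0.06411 GPa
serpentinite: 2590 kg/m³ × 9.8 m/s² × 7590 m = 1.926×10^8 Pa = 0.1926 GPa
dunite: 3320 kg/m³ × 9.8 m/s² × 14260 m = 4.640×10^8 Pa = 0.4640 GPa
Total = 0.06411 + 0.1926 + 0.4640 = 0.72072 GPa

0.721 GPa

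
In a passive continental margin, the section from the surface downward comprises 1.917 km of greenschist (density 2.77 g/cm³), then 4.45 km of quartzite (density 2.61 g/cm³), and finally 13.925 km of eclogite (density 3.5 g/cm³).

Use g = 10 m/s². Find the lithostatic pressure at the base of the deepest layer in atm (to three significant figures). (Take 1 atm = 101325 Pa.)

greenschist: 2770 kg/m³ × 10 m/s² × 1917 m = 5.310×10^7 Pa = 524.1 atm
quartzite: 2610 kg/m³ × 10 m/s² × 4450 m = 1.161×10^8 Pa = 1146 atm
eclogite: 3500 kg/m³ × 10 m/s² × 13925 m = 4.874×10^8 Pa = 4810 atm
Total = 524.1 + 1146 + 4810 = 6480.3 atm

6480 atm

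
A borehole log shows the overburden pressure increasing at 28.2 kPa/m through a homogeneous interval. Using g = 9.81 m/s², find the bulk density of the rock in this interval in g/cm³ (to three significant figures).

2.87 g/cm³

ρ = (dP/dz)/g = 28.2 kPa/m / 9.81 m/s² = 28200 Pa/m / 9.81 m/s² = 2874.6 kg/m³
= 2.875 g/cm³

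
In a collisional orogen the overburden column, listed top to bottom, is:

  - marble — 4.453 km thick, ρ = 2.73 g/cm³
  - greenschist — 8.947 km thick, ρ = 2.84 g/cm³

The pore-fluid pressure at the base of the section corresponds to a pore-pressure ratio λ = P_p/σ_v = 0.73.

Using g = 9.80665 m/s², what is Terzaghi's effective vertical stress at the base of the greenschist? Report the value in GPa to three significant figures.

Overburden (lithostatic) stress σ_v:
marble: 2730 kg/m³ × 9.80665 m/s² × 4453 m = 1.192×10^8 Pa = 119.2 MPa
greenschist: 2840 kg/m³ × 9.80665 m/s² × 8947 m = 2.492×10^8 Pa = 249.2 MPa
Total = 119.2 + 249.2 = 368.40 MPa
Pore pressure P_p = λ·σ_v = 0.73 × 368.4 MPa = 268.9 MPa
Effective stress σ' = σ_v − P_p = 368.4 − 268.9 = 99.468 MPa = 0.099468 GPa

0.0995 GPa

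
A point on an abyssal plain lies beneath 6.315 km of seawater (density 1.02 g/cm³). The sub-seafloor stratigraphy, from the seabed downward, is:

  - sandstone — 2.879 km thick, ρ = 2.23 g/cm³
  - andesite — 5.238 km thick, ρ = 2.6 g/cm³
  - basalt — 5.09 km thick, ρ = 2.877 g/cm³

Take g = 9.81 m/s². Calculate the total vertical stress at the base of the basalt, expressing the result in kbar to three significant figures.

4.03 kbar

seawater: 1020 kg/m³ × 9.81 m/s² × 6315 m = 6.319×10^7 Pa = 0.6319 kbar
sandstone: 2230 kg/m³ × 9.81 m/s² × 2879 m = 6.298×10^7 Pa = 0.6298 kbar
andesite: 2600 kg/m³ × 9.81 m/s² × 5238 m = 1.336×10^8 Pa = 1.336 kbar
basalt: 2877 kg/m³ × 9.81 m/s² × 5090 m = 1.437×10^8 Pa = 1.437 kbar
Total = 0.6319 + 0.6298 + 1.336 + 1.437 = 4.0343 kbar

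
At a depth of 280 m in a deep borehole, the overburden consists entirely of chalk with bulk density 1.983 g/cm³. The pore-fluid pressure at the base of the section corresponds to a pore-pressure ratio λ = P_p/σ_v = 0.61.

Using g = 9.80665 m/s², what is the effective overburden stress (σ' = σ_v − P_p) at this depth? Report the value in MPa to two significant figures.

2.1 MPa

Overburden (lithostatic) stress σ_v:
chalk: 1983 kg/m³ × 9.80665 m/s² × 280 m = 5.445×10^6 Pa = 5.445 MPa
Pore pressure P_p = λ·σ_v = 0.61 × 5.445 MPa = 3.321 MPa
Effective stress σ' = σ_v − P_p = 5.445 − 3.321 = 2.1236 MPa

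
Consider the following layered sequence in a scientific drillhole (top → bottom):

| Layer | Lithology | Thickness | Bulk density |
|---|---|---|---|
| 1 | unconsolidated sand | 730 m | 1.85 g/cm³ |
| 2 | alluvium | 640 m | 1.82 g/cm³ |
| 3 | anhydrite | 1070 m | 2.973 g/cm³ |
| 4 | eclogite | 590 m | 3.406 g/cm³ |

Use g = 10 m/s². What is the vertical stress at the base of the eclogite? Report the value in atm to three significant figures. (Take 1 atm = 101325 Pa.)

761 atm

unconsolidated sand: 1850 kg/m³ × 10 m/s² × 730 m = 1.351×10^7 Pa = 133.3 atm
alluvium: 1820 kg/m³ × 10 m/s² × 640 m = 1.165×10^7 Pa = 115.0 atm
anhydrite: 2973 kg/m³ × 10 m/s² × 1070 m = 3.181×10^7 Pa = 314.0 atm
eclogite: 3406 kg/m³ × 10 m/s² × 590 m = 2.010×10^7 Pa = 198.3 atm
Total = 133.3 + 115.0 + 314.0 + 198.3 = 760.52 atm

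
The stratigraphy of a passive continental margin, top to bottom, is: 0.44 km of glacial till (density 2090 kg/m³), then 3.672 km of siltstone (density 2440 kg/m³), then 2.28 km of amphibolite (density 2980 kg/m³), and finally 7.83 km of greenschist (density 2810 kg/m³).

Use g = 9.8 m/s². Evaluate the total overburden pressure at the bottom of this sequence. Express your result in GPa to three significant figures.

glacial till: 2090 kg/m³ × 9.8 m/s² × 440 m = 9.012×10^6 Pa = 9.012×10^-3 GPa
siltstone: 2440 kg/m³ × 9.8 m/s² × 3672 m = 8.780×10^7 Pa = 0.08780 GPa
amphibolite: 2980 kg/m³ × 9.8 m/s² × 2280 m = 6.659×10^7 Pa = 0.06659 GPa
greenschist: 2810 kg/m³ × 9.8 m/s² × 7830 m = 2.156×10^8 Pa = 0.2156 GPa
Total = 9.012×10^-3 + 0.08780 + 0.06659 + 0.2156 = 0.37902 GPa

0.379 GPa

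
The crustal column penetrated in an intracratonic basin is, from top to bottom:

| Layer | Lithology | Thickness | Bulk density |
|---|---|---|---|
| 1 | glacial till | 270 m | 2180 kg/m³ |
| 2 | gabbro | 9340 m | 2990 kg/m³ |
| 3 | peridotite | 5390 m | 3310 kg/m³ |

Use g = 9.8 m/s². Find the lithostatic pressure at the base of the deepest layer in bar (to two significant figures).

4500 bar

glacial till: 2180 kg/m³ × 9.8 m/s² × 270 m = 5.768×10^6 Pa = 57.68 bar
gabbro: 2990 kg/m³ × 9.8 m/s² × 9340 m = 2.737×10^8 Pa = 2737 bar
peridotite: 3310 kg/m³ × 9.8 m/s² × 5390 m = 1.748×10^8 Pa = 1748 bar
Total = 57.68 + 2737 + 1748 = 4542.9 bar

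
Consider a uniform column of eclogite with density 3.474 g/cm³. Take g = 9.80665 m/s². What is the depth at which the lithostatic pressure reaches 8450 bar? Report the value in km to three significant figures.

24.8 km

h = P/(ρg) = 8450 bar / (3474 kg/m³ × 9.80665 m/s²) = 8.450×10^8 Pa / 34068 Pa/m = 24803 m
= 24.803 km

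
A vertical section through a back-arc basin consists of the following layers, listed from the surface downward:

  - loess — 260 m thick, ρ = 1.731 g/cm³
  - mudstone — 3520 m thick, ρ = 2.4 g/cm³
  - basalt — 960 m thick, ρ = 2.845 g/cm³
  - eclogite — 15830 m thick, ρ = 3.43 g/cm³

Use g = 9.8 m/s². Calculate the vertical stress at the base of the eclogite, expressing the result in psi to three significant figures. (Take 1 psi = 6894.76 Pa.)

loess: 1731 kg/m³ × 9.8 m/s² × 260 m = 4.411×10^6 Pa = 639.7 psi
mudstone: 2400 kg/m³ × 9.8 m/s² × 3520 m = 8.279×10^7 Pa = 12008 psi
basalt: 2845 kg/m³ × 9.8 m/s² × 960 m = 2.677×10^7 Pa = 3882 psi
eclogite: 3430 kg/m³ × 9.8 m/s² × 15830 m = 5.321×10^8 Pa = 77176 psi
Total = 639.7 + 12008 + 3882 + 77176 = 93705 psi

93700 psi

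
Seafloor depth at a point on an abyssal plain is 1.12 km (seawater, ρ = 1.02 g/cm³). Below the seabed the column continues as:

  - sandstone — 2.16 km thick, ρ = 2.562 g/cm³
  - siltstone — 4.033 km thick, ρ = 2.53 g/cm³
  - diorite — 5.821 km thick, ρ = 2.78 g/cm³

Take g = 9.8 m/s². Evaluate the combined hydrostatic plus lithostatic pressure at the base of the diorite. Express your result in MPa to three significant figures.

324 MPa

seawater: 1020 kg/m³ × 9.8 m/s² × 1120 m = 1.120×10^7 Pa = 11.20 MPa
sandstone: 2562 kg/m³ × 9.8 m/s² × 2160 m = 5.423×10^7 Pa = 54.23 MPa
siltstone: 2530 kg/m³ × 9.8 m/s² × 4033 m = 9.999×10^7 Pa = 99.99 MPa
diorite: 2780 kg/m³ × 9.8 m/s² × 5821 m = 1.586×10^8 Pa = 158.6 MPa
Total = 11.20 + 54.23 + 99.99 + 158.6 = 324.01 MPa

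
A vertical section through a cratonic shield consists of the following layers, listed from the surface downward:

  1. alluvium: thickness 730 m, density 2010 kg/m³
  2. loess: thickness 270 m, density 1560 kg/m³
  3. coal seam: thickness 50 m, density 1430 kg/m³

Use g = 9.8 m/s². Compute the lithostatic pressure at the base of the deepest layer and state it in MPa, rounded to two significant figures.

alluvium: 2010 kg/m³ × 9.8 m/s² × 730 m = 1.438×10^7 Pa = 14.38 MPa
loess: 1560 kg/m³ × 9.8 m/s² × 270 m = 4.128×10^6 Pa = 4.128 MPa
coal seam: 1430 kg/m³ × 9.8 m/s² × 50 m = 7.007×10^5 Pa = 0.7007 MPa
Total = 14.38 + 4.128 + 0.7007 = 19.208 MPa

19 MPa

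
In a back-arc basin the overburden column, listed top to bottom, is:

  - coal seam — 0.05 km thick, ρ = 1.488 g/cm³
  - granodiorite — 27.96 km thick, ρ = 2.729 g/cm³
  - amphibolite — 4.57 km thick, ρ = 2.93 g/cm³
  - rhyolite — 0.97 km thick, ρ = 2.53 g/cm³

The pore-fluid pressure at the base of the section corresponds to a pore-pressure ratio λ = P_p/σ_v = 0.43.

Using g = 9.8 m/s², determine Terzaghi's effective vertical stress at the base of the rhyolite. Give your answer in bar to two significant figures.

Overburden (lithostatic) stress σ_v:
coal seam: 1488 kg/m³ × 9.8 m/s² × 50 m = 7.291×10^5 Pa = 0.7291 MPa
granodiorite: 2729 kg/m³ × 9.8 m/s² × 27960 m = 7.478×10^8 Pa = 747.8 MPa
amphibolite: 2930 kg/m³ × 9.8 m/s² × 4570 m = 1.312×10^8 Pa = 131.2 MPa
rhyolite: 2530 kg/m³ × 9.8 m/s² × 970 m = 2.405×10^7 Pa = 24.05 MPa
Total = 0.7291 + 747.8 + 131.2 + 24.05 = 903.77 MPa
Pore pressure P_p = λ·σ_v = 0.43 × 903.8 MPa = 388.6 MPa
Effective stress σ' = σ_v − P_p = 903.8 − 388.6 = 515.15 MPa = 5151.5 bar

5200 bar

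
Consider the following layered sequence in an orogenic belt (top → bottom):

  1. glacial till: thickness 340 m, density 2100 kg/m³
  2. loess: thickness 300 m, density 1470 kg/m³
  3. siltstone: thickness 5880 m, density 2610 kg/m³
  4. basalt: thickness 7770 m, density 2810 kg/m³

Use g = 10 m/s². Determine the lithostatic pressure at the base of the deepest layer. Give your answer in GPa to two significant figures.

0.38 GPa

glacial till: 2100 kg/m³ × 10 m/s² × 340 m = 7.140×10^6 Pa = 7.140×10^-3 GPa
loess: 1470 kg/m³ × 10 m/s² × 300 m = 4.410×10^6 Pa = 4.410×10^-3 GPa
siltstone: 2610 kg/m³ × 10 m/s² × 5880 m = 1.535×10^8 Pa = 0.1535 GPa
basalt: 2810 kg/m³ × 10 m/s² × 7770 m = 2.183×10^8 Pa = 0.2183 GPa
Total = 7.140×10^-3 + 4.410×10^-3 + 0.1535 + 0.2183 = 0.38336 GPa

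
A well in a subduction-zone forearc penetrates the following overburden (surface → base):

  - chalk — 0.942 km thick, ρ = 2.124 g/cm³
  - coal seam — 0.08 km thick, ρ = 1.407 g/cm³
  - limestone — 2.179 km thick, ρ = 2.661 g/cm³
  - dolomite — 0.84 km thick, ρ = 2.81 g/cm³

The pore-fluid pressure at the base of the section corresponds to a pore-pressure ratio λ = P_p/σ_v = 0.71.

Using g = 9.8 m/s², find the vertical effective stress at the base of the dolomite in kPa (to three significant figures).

29200 kPa

Overburden (lithostatic) stress σ_v:
chalk: 2124 kg/m³ × 9.8 m/s² × 942 m = 1.961×10^7 Pa = 19.61 MPa
coal seam: 1407 kg/m³ × 9.8 m/s² × 80 m = 1.103×10^6 Pa = 1.103 MPa
limestone: 2661 kg/m³ × 9.8 m/s² × 2179 m = 5.682×10^7 Pa = 56.82 MPa
dolomite: 2810 kg/m³ × 9.8 m/s² × 840 m = 2.313×10^7 Pa = 23.13 MPa
Total = 19.61 + 1.103 + 56.82 + 23.13 = 100.67 MPa
Pore pressure P_p = λ·σ_v = 0.71 × 100.7 MPa = 71.47 MPa
Effective stress σ' = σ_v − P_p = 100.7 − 71.47 = 29.193 MPa = 29193 kPa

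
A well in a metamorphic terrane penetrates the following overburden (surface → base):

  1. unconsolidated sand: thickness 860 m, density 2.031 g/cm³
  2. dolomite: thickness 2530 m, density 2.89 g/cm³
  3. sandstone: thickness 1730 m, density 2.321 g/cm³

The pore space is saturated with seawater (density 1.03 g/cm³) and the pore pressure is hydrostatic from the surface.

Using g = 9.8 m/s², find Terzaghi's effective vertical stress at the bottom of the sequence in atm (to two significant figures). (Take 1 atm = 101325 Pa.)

Overburden (lithostatic) stress σ_v:
unconsolidated sand: 2031 kg/m³ × 9.8 m/s² × 860 m = 1.712×10^7 Pa = 17.12 MPa
dolomite: 2890 kg/m³ × 9.8 m/s² × 2530 m = 7.165×10^7 Pa = 71.65 MPa
sandstone: 2321 kg/m³ × 9.8 m/s² × 1730 m = 3.935×10^7 Pa = 39.35 MPa
Total = 17.12 + 71.65 + 39.35 = 128.12 MPa
Pore pressure P_p = 1030 kg/m³ × 9.8 m/s² × 5120 m = 5.168×10^7 Pa = 51.68 MPa
Effective stress σ' = σ_v − P_p = 128.1 − 51.68 = 76.441 MPa = 754.41 atm

750 atm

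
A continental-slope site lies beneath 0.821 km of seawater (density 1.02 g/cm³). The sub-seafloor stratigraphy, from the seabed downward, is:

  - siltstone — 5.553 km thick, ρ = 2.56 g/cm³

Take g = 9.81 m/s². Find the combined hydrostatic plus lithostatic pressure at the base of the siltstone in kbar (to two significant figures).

seawater: 1020 kg/m³ × 9.81 m/s² × 821 m = 8.215×10^6 Pa = 0.08215 kbar
siltstone: 2560 kg/m³ × 9.81 m/s² × 5553 m = 1.395×10^8 Pa = 1.395 kbar
Total = 0.08215 + 1.395 = 1.4767 kbar

1.5 kbar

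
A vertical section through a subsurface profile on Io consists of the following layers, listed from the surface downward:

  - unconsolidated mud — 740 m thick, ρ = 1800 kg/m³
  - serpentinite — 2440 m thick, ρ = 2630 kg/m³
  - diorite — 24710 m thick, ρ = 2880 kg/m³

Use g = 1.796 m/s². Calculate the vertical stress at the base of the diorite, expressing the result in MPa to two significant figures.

140 MPa

unconsolidated mud: 1800 kg/m³ × 1.796 m/s² × 740 m = 2.392×10^6 Pa = 2.392 MPa
serpentinite: 2630 kg/m³ × 1.796 m/s² × 2440 m = 1.153×10^7 Pa = 11.53 MPa
diorite: 2880 kg/m³ × 1.796 m/s² × 24710 m = 1.278×10^8 Pa = 127.8 MPa
Total = 2.392 + 11.53 + 127.8 = 141.73 MPa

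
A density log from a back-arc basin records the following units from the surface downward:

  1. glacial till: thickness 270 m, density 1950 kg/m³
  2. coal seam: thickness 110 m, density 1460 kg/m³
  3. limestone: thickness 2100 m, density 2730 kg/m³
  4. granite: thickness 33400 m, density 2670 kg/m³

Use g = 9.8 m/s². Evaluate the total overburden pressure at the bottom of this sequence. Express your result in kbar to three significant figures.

9.37 kbar

glacial till: 1950 kg/m³ × 9.8 m/s² × 270 m = 5.160×10^6 Pa = 0.05160 kbar
coal seam: 1460 kg/m³ × 9.8 m/s² × 110 m = 1.574×10^6 Pa = 0.01574 kbar
limestone: 2730 kg/m³ × 9.8 m/s² × 2100 m = 5.618×10^7 Pa = 0.5618 kbar
granite: 2670 kg/m³ × 9.8 m/s² × 33400 m = 8.739×10^8 Pa = 8.739 kbar
Total = 0.05160 + 0.01574 + 0.5618 + 8.739 = 9.3686 kbar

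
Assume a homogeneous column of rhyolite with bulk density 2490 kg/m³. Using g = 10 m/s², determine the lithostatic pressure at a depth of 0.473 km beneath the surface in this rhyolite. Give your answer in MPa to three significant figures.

rhyolite: 2490 kg/m³ × 10 m/s² × 473 m = 1.178×10^7 Pa = 11.78 MPa

11.8 MPa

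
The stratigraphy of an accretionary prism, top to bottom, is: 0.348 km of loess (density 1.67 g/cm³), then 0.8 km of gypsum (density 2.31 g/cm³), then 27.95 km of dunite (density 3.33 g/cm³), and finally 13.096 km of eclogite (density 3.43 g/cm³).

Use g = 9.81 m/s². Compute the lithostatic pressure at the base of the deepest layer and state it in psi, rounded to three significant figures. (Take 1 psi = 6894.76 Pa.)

200000 psi

loess: 1670 kg/m³ × 9.81 m/s² × 348 m = 5.701×10^6 Pa = 826.9 psi
gypsum: 2310 kg/m³ × 9.81 m/s² × 800 m = 1.813×10^7 Pa = 2629 psi
dunite: 3330 kg/m³ × 9.81 m/s² × 27950 m = 9.131×10^8 Pa = 1.324×10^5 psi
eclogite: 3430 kg/m³ × 9.81 m/s² × 13096 m = 4.407×10^8 Pa = 63912 psi
Total = 826.9 + 2629 + 1.324×10^5 + 63912 = 1.9980×10^5 psi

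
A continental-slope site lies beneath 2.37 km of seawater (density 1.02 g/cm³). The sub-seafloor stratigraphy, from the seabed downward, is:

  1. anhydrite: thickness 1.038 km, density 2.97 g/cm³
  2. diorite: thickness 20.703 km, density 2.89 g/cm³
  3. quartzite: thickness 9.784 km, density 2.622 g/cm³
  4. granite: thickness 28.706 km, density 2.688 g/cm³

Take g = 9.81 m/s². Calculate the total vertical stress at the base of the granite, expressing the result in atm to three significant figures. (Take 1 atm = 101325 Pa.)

16300 atm

seawater: 1020 kg/m³ × 9.81 m/s² × 2370 m = 2.371×10^7 Pa = 234.0 atm
anhydrite: 2970 kg/m³ × 9.81 m/s² × 1038 m = 3.024×10^7 Pa = 298.5 atm
diorite: 2890 kg/m³ × 9.81 m/s² × 20703 m = 5.869×10^8 Pa = 5793 atm
quartzite: 2622 kg/m³ × 9.81 m/s² × 9784 m = 2.517×10^8 Pa = 2484 atm
granite: 2688 kg/m³ × 9.81 m/s² × 28706 m = 7.570×10^8 Pa = 7471 atm
Total = 234.0 + 298.5 + 5793 + 2484 + 7471 = 16280 atm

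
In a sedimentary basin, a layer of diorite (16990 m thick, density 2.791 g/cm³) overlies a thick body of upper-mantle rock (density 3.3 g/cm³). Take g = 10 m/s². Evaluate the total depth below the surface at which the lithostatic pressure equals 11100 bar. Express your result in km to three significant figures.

Pressure at base of upper layers: 2791×10×16990 = 4.742×10^8 Pa = 4742 bar
Remaining pressure to be supplied by upper-mantle rock: 1.110×10^9 − 4.742×10^8 = 6.358×10^8 Pa
Additional depth in upper-mantle rock = 6.358×10^8 Pa / (3300 kg/m³ × 10 m/s²) = 19267 m
Total depth = 16990 m + 19267 m = 36257 m
= 36.257 km

36.3 km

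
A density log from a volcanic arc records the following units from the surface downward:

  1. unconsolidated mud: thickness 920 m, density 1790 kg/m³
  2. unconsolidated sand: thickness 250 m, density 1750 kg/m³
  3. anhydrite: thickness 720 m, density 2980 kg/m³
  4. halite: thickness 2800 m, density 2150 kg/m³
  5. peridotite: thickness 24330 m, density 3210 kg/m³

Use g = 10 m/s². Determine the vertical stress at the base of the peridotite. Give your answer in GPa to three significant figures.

0.883 GPa

unconsolidated mud: 1790 kg/m³ × 10 m/s² × 920 m = 1.647×10^7 Pa = 0.01647 GPa
unconsolidated sand: 1750 kg/m³ × 10 m/s² × 250 m = 4.375×10^6 Pa = 4.375×10^-3 GPa
anhydrite: 2980 kg/m³ × 10 m/s² × 720 m = 2.146×10^7 Pa = 0.02146 GPa
halite: 2150 kg/m³ × 10 m/s² × 2800 m = 6.020×10^7 Pa = 0.06020 GPa
peridotite: 3210 kg/m³ × 10 m/s² × 24330 m = 7.810×10^8 Pa = 0.7810 GPa
Total = 0.01647 + 4.375×10^-3 + 0.02146 + 0.06020 + 0.7810 = 0.88349 GPa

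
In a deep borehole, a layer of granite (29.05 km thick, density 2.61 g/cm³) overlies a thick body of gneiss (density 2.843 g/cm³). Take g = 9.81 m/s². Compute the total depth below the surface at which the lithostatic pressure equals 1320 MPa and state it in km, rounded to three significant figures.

49.7 km

Pressure at base of upper layers: 2610×9.81×29050 = 7.438×10^8 Pa = 743.8 MPa
Remaining pressure to be supplied by gneiss: 1.320×10^9 − 7.438×10^8 = 5.762×10^8 Pa
Additional depth in gneiss = 5.762×10^8 Pa / (2843 kg/m³ × 9.81 m/s²) = 20660 m
Total depth = 29050 m + 20660 m = 49710 m
= 49.710 km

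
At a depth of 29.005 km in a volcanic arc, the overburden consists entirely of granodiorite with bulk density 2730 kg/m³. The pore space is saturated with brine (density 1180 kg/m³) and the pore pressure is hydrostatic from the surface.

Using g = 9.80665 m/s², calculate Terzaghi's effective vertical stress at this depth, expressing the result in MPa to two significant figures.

440 MPa

Overburden (lithostatic) stress σ_v:
granodiorite: 2730 kg/m³ × 9.80665 m/s² × 29005 m = 7.765×10^8 Pa = 776.5 MPa
Pore pressure P_p = 1180 kg/m³ × 9.80665 m/s² × 29005 m = 3.356×10^8 Pa = 335.6 MPa
Effective stress σ' = σ_v − P_p = 776.5 − 335.6 = 440.88 MPa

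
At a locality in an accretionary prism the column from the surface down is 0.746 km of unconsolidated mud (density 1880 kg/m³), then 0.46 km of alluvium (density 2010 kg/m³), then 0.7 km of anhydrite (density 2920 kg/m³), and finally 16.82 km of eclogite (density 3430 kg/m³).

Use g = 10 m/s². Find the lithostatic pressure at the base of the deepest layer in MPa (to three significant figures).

unconsolidated mud: 1880 kg/m³ × 10 m/s² × 746 m = 1.402×10^7 Pa = 14.02 MPa
alluvium: 2010 kg/m³ × 10 m/s² × 460 m = 9.246×10^6 Pa = 9.246 MPa
anhydrite: 2920 kg/m³ × 10 m/s² × 700 m = 2.044×10^7 Pa = 20.44 MPa
eclogite: 3430 kg/m³ × 10 m/s² × 16820 m = 5.769×10^8 Pa = 576.9 MPa
Total = 14.02 + 9.246 + 20.44 + 576.9 = 620.64 MPa

621 MPa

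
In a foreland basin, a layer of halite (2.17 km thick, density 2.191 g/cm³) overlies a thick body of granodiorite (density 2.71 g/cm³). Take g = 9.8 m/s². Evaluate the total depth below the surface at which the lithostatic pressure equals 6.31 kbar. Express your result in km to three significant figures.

24.2 km

Pressure at base of upper layers: 2191×9.8×2170 = 4.659×10^7 Pa = 0.4659 kbar
Remaining pressure to be supplied by granodiorite: 6.310×10^8 − 4.659×10^7 = 5.844×10^8 Pa
Additional depth in granodiorite = 5.844×10^8 Pa / (2710 kg/m³ × 9.8 m/s²) = 22005 m
Total depth = 2170 m + 22005 m = 24175 m
= 24.175 km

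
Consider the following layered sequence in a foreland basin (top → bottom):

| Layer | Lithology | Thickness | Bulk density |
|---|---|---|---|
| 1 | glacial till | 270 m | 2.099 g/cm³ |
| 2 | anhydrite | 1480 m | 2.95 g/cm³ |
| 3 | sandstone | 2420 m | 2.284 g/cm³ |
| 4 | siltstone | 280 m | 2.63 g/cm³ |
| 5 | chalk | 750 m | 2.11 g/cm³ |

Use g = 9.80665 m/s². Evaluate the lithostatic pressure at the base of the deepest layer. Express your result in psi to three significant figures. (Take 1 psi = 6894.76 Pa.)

18200 psi

glacial till: 2099 kg/m³ × 9.80665 m/s² × 270 m = 5.558×10^6 Pa = 806.1 psi
anhydrite: 2950 kg/m³ × 9.80665 m/s² × 1480 m = 4.282×10^7 Pa = 6210 psi
sandstone: 2284 kg/m³ × 9.80665 m/s² × 2420 m = 5.420×10^7 Pa = 7862 psi
siltstone: 2630 kg/m³ × 9.80665 m/s² × 280 m = 7.222×10^6 Pa = 1047 psi
chalk: 2110 kg/m³ × 9.80665 m/s² × 750 m = 1.552×10^7 Pa = 2251 psi
Total = 806.1 + 6210 + 7862 + 1047 + 2251 = 18176 psi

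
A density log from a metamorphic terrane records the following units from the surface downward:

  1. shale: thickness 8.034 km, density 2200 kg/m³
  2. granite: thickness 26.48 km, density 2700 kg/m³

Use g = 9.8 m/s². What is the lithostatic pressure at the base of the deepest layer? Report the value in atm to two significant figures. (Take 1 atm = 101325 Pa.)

8600 atm

shale: 2200 kg/m³ × 9.8 m/s² × 8034 m = 1.732×10^8 Pa = 1709 atm
granite: 2700 kg/m³ × 9.8 m/s² × 26480 m = 7.007×10^8 Pa = 6915 atm
Total = 1709 + 6915 = 8624.5 atm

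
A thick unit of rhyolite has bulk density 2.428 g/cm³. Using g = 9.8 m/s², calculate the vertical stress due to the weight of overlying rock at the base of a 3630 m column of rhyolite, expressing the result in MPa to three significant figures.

86.4 MPa

rhyolite: 2428 kg/m³ × 9.8 m/s² × 3630 m = 8.637×10^7 Pa = 86.37 MPa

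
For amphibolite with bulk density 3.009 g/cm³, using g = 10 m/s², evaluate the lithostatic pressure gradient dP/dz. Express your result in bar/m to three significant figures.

dP/dz = ρg = 3009 kg/m³ × 10 m/s² = 30090 Pa/m
= 30090 Pa/m × (1 bar/m / 1.0000×10^5 Pa/m) = 0.30090 bar/m

0.301 bar/m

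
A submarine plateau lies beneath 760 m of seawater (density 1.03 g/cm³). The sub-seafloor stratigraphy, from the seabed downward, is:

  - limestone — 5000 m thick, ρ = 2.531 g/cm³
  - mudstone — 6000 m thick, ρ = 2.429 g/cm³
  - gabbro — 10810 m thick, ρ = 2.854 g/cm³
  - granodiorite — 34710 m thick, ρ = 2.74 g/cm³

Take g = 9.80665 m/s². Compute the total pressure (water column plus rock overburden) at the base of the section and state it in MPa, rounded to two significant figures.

1500 MPa

seawater: 1030 kg/m³ × 9.80665 m/s² × 760 m = 7.677×10^6 Pa = 7.677 MPa
limestone: 2531 kg/m³ × 9.80665 m/s² × 5000 m = 1.241×10^8 Pa = 124.1 MPa
mudstone: 2429 kg/m³ × 9.80665 m/s² × 6000 m = 1.429×10^8 Pa = 142.9 MPa
gabbro: 2854 kg/m³ × 9.80665 m/s² × 10810 m = 3.026×10^8 Pa = 302.6 MPa
granodiorite: 2740 kg/m³ × 9.80665 m/s² × 34710 m = 9.327×10^8 Pa = 932.7 MPa
Total = 7.677 + 124.1 + 142.9 + 302.6 + 932.7 = 1509.9 MPa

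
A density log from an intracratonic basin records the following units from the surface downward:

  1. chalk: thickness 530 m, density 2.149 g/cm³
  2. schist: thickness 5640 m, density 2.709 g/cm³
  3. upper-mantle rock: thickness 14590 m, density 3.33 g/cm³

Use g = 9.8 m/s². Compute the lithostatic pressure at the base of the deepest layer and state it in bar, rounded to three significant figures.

6370 bar

chalk: 2149 kg/m³ × 9.8 m/s² × 530 m = 1.116×10^7 Pa = 111.6 bar
schist: 2709 kg/m³ × 9.8 m/s² × 5640 m = 1.497×10^8 Pa = 1497 bar
upper-mantle rock: 3330 kg/m³ × 9.8 m/s² × 14590 m = 4.761×10^8 Pa = 4761 bar
Total = 111.6 + 1497 + 4761 = 6370.2 bar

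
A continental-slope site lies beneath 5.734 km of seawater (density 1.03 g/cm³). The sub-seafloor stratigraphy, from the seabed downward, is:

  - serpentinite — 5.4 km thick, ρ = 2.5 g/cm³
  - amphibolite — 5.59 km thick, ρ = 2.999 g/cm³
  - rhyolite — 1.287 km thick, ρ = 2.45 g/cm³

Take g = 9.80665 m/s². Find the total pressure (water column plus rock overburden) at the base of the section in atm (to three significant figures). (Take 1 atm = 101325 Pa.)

seawater: 1030 kg/m³ × 9.80665 m/s² × 5734 m = 5.792×10^7 Pa = 571.6 atm
serpentinite: 2500 kg/m³ × 9.80665 m/s² × 5400 m = 1.324×10^8 Pa = 1307 atm
amphibolite: 2999 kg/m³ × 9.80665 m/s² × 5590 m = 1.644×10^8 Pa = 1623 atm
rhyolite: 2450 kg/m³ × 9.80665 m/s² × 1287 m = 3.092×10^7 Pa = 305.2 atm
Total = 571.6 + 1307 + 1623 + 305.2 = 3805.9 atm

3810 atm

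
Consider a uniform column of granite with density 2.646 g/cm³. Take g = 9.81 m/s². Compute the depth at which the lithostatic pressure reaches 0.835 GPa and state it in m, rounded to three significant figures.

32200 m

h = P/(ρg) = 0.835 GPa / (2646 kg/m³ × 9.81 m/s²) = 8.350×10^8 Pa / 25957 Pa/m = 32168 m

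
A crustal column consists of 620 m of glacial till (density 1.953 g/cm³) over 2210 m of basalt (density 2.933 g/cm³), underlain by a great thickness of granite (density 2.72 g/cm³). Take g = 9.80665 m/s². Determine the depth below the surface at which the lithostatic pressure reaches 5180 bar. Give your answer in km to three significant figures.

Pressure at base of upper layers: 1953×9.80665×620 + 2933×9.80665×2210 = 7.544×10^7 Pa = 754.4 bar
Remaining pressure to be supplied by granite: 5.180×10^8 − 7.544×10^7 = 4.426×10^8 Pa
Additional depth in granite = 4.426×10^8 Pa / (2720 kg/m³ × 9.80665 m/s²) = 16591 m
Total depth = 2830 m + 16591 m = 19421 m
= 19.421 km

19.4 km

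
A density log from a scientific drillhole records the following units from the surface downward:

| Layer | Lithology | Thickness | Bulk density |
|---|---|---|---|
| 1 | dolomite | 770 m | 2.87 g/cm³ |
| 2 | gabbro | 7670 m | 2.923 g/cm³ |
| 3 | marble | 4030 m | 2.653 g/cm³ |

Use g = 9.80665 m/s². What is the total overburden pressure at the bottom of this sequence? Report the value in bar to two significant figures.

3500 bar

dolomite: 2870 kg/m³ × 9.80665 m/s² × 770 m = 2.167×10^7 Pa = 216.7 bar
gabbro: 2923 kg/m³ × 9.80665 m/s² × 7670 m = 2.199×10^8 Pa = 2199 bar
marble: 2653 kg/m³ × 9.80665 m/s² × 4030 m = 1.048×10^8 Pa = 1048 bar
Total = 216.7 + 2199 + 1048 = 3463.8 bar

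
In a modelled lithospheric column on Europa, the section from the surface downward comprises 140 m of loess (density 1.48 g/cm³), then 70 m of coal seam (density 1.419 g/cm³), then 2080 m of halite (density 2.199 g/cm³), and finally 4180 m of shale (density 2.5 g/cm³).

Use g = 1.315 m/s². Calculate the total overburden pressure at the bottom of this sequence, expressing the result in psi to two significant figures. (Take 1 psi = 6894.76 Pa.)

loess: 1480 kg/m³ × 1.315 m/s² × 140 m = 2.725×10^5 Pa = 39.52 psi
coal seam: 1419 kg/m³ × 1.315 m/s² × 70 m = 1.306×10^5 Pa = 18.94 psi
halite: 2199 kg/m³ × 1.315 m/s² × 2080 m = 6.015×10^6 Pa = 872.4 psi
shale: 2500 kg/m³ × 1.315 m/s² × 4180 m = 1.374×10^7 Pa = 1993 psi
Total = 39.52 + 18.94 + 872.4 + 1993 = 2923.9 psi

2900 psi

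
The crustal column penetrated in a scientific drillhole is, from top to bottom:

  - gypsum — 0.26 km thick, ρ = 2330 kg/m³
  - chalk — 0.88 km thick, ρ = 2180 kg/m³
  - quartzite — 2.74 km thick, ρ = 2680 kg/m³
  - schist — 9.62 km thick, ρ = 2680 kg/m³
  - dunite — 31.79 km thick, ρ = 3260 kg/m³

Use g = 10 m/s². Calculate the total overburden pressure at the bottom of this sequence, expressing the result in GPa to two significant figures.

gypsum: 2330 kg/m³ × 10 m/s² × 260 m = 6.058×10^6 Pa = 6.058×10^-3 GPa
chalk: 2180 kg/m³ × 10 m/s² × 880 m = 1.918×10^7 Pa = 0.01918 GPa
quartzite: 2680 kg/m³ × 10 m/s² × 2740 m = 7.343×10^7 Pa = 0.07343 GPa
schist: 2680 kg/m³ × 10 m/s² × 9620 m = 2.578×10^8 Pa = 0.2578 GPa
dunite: 3260 kg/m³ × 10 m/s² × 31790 m = 1.036×10^9 Pa = 1.036 GPa
Total = 6.058×10^-3 + 0.01918 + 0.07343 + 0.2578 + 1.036 = 1.3928 GPa

1.4 GPa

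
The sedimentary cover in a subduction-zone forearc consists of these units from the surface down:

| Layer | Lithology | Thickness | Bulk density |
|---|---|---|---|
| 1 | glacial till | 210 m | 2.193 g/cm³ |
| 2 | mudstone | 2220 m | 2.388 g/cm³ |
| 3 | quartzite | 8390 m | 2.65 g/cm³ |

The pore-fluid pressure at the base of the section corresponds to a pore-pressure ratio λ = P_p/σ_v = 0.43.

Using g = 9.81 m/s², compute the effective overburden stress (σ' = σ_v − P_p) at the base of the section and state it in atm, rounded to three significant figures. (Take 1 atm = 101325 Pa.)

Overburden (lithostatic) stress σ_v:
glacial till: 2193 kg/m³ × 9.81 m/s² × 210 m = 4.518×10^6 Pa = 4.518 MPa
mudstone: 2388 kg/m³ × 9.81 m/s² × 2220 m = 5.201×10^7 Pa = 52.01 MPa
quartzite: 2650 kg/m³ × 9.81 m/s² × 8390 m = 2.181×10^8 Pa = 218.1 MPa
Total = 4.518 + 52.01 + 218.1 = 274.63 MPa
Pore pressure P_p = λ·σ_v = 0.43 × 274.6 MPa = 118.1 MPa
Effective stress σ' = σ_v − P_p = 274.6 − 118.1 = 156.54 MPa = 1544.9 atm

1540 atm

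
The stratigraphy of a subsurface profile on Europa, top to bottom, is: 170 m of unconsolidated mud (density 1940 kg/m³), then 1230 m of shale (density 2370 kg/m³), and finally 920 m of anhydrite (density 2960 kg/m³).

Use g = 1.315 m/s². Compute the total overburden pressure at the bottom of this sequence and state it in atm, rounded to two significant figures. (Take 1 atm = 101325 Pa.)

77 atm

unconsolidated mud: 1940 kg/m³ × 1.315 m/s² × 170 m = 4.337×10^5 Pa = 4.280 atm
shale: 2370 kg/m³ × 1.315 m/s² × 1230 m = 3.833×10^6 Pa = 37.83 atm
anhydrite: 2960 kg/m³ × 1.315 m/s² × 920 m = 3.581×10^6 Pa = 35.34 atm
Total = 4.280 + 37.83 + 35.34 = 77.454 atm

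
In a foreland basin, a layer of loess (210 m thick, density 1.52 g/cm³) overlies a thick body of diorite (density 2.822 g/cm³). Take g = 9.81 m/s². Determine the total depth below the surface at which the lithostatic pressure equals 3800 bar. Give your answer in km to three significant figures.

Pressure at base of upper layers: 1520×9.81×210 = 3.131×10^6 Pa = 31.31 bar
Remaining pressure to be supplied by diorite: 3.800×10^8 − 3.131×10^6 = 3.769×10^8 Pa
Additional depth in diorite = 3.769×10^8 Pa / (2822 kg/m³ × 9.81 m/s²) = 13613 m
Total depth = 210 m + 13613 m = 13823 m
= 13.823 km

13.8 km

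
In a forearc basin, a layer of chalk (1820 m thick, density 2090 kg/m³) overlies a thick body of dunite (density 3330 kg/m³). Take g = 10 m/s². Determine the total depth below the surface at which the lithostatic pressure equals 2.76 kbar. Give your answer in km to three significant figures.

Pressure at base of upper layers: 2090×10×1820 = 3.804×10^7 Pa = 0.3804 kbar
Remaining pressure to be supplied by dunite: 2.760×10^8 − 3.804×10^7 = 2.380×10^8 Pa
Additional depth in dunite = 2.380×10^8 Pa / (3330 kg/m³ × 10 m/s²) = 7146.0 m
Total depth = 1820 m + 7146.0 m = 8966.0 m
= 8.9660 km

8.97 km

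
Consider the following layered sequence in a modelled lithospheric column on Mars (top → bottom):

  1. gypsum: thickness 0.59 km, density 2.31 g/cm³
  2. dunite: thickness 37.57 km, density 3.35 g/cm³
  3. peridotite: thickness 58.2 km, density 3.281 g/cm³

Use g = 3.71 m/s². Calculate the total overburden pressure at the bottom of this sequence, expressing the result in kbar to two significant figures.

12 kbar

gypsum: 2310 kg/m³ × 3.71 m/s² × 590 m = 5.056×10^6 Pa = 0.05056 kbar
dunite: 3350 kg/m³ × 3.71 m/s² × 37570 m = 4.669×10^8 Pa = 4.669 kbar
peridotite: 3281 kg/m³ × 3.71 m/s² × 58200 m = 7.084×10^8 Pa = 7.084 kbar
Total = 0.05056 + 4.669 + 7.084 = 11.804 kbar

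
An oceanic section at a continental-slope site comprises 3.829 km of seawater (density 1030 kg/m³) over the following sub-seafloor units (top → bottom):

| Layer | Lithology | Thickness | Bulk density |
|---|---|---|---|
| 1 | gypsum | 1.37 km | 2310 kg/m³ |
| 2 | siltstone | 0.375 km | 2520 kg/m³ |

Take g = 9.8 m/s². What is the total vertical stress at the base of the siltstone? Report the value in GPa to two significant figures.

0.079 GPa

seawater: 1030 kg/m³ × 9.8 m/s² × 3829 m = 3.865×10^7 Pa = 0.03865 GPa
gypsum: 2310 kg/m³ × 9.8 m/s² × 1370 m = 3.101×10^7 Pa = 0.03101 GPa
siltstone: 2520 kg/m³ × 9.8 m/s² × 375 m = 9.261×10^6 Pa = 9.261×10^-3 GPa
Total = 0.03865 + 0.03101 + 9.261×10^-3 = 0.078925 GPa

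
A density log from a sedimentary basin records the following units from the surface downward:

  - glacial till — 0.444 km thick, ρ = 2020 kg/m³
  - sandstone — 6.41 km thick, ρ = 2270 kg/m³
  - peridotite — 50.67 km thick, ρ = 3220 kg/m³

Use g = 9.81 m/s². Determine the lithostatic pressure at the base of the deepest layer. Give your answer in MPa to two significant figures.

glacial till: 2020 kg/m³ × 9.81 m/s² × 444 m = 8.798×10^6 Pa = 8.798 MPa
sandstone: 2270 kg/m³ × 9.81 m/s² × 6410 m = 1.427×10^8 Pa = 142.7 MPa
peridotite: 3220 kg/m³ × 9.81 m/s² × 50670 m = 1.601×10^9 Pa = 1601 MPa
Total = 8.798 + 142.7 + 1601 = 1752.1 MPa

1800 MPa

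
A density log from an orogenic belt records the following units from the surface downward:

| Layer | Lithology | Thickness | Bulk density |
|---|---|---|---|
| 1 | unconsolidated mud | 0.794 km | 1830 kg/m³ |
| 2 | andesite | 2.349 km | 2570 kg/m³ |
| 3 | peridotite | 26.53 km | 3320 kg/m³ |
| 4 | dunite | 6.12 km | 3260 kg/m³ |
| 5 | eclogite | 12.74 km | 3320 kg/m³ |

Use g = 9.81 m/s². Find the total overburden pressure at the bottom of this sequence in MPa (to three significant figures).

unconsolidated mud: 1830 kg/m³ × 9.81 m/s² × 794 m = 1.425×10^7 Pa = 14.25 MPa
andesite: 2570 kg/m³ × 9.81 m/s² × 2349 m = 5.922×10^7 Pa = 59.22 MPa
peridotite: 3320 kg/m³ × 9.81 m/s² × 26530 m = 8.641×10^8 Pa = 864.1 MPa
dunite: 3260 kg/m³ × 9.81 m/s² × 6120 m = 1.957×10^8 Pa = 195.7 MPa
eclogite: 3320 kg/m³ × 9.81 m/s² × 12740 m = 4.149×10^8 Pa = 414.9 MPa
Total = 14.25 + 59.22 + 864.1 + 195.7 + 414.9 = 1548.2 MPa

1550 MPa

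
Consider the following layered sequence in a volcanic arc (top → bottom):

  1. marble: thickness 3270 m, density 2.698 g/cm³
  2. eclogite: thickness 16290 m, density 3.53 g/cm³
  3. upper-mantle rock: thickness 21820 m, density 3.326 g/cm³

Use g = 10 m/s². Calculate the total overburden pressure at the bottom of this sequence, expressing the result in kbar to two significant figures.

14 kbar

marble: 2698 kg/m³ × 10 m/s² × 3270 m = 8.822×10^7 Pa = 0.8822 kbar
eclogite: 3530 kg/m³ × 10 m/s² × 16290 m = 5.750×10^8 Pa = 5.750 kbar
upper-mantle rock: 3326 kg/m³ × 10 m/s² × 21820 m = 7.257×10^8 Pa = 7.257 kbar
Total = 0.8822 + 5.750 + 7.257 = 13.890 kbar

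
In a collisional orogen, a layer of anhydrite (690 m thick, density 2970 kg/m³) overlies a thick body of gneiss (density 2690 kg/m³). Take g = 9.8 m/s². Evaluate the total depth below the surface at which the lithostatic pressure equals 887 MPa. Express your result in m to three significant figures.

Pressure at base of upper layers: 2970×9.8×690 = 2.008×10^7 Pa = 20.08 MPa
Remaining pressure to be supplied by gneiss: 8.870×10^8 − 2.008×10^7 = 8.669×10^8 Pa
Additional depth in gneiss = 8.669×10^8 Pa / (2690 kg/m³ × 9.8 m/s²) = 32885 m
Total depth = 690 m + 32885 m = 33575 m

33600 m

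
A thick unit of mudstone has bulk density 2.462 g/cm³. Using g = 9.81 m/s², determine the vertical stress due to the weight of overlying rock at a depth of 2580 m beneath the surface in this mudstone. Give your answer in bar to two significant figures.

mudstone: 2462 kg/m³ × 9.81 m/s² × 2580 m = 6.231×10^7 Pa = 623.1 bar

620 bar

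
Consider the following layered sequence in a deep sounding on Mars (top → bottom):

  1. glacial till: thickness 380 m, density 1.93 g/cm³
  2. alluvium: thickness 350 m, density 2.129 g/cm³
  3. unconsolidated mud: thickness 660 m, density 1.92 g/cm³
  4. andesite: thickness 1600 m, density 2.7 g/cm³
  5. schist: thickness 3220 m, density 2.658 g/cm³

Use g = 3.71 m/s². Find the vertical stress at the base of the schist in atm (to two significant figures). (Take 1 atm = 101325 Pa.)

glacial till: 1930 kg/m³ × 3.71 m/s² × 380 m = 2.721×10^6 Pa = 26.85 atm
alluvium: 2129 kg/m³ × 3.71 m/s² × 350 m = 2.765×10^6 Pa = 27.28 atm
unconsolidated mud: 1920 kg/m³ × 3.71 m/s² × 660 m = 4.701×10^6 Pa = 46.40 atm
andesite: 2700 kg/m³ × 3.71 m/s² × 1600 m = 1.603×10^7 Pa = 158.2 atm
schist: 2658 kg/m³ × 3.71 m/s² × 3220 m = 3.175×10^7 Pa = 313.4 atm
Total = 26.85 + 27.28 + 46.40 + 158.2 + 313.4 = 572.09 atm

570 atm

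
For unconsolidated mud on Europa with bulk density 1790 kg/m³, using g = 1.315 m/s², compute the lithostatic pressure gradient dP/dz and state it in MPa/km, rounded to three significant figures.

2.35 MPa/km

dP/dz = ρg = 1790 kg/m³ × 1.315 m/s² = 2353.8 Pa/m
= 2353.8 Pa/m × (1 MPa/km / 1000.0 Pa/m) = 2.3538 MPa/km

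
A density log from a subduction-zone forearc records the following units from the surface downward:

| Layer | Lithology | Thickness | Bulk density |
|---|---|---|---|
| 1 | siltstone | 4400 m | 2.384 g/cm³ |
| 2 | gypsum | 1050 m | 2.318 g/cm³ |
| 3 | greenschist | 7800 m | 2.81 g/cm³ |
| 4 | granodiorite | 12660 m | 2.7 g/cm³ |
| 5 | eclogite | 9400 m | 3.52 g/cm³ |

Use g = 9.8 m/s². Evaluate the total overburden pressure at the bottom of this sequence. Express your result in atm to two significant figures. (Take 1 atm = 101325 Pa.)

siltstone: 2384 kg/m³ × 9.8 m/s² × 4400 m = 1.028×10^8 Pa = 1015 atm
gypsum: 2318 kg/m³ × 9.8 m/s² × 1050 m = 2.385×10^7 Pa = 235.4 atm
greenschist: 2810 kg/m³ × 9.8 m/s² × 7800 m = 2.148×10^8 Pa = 2120 atm
granodiorite: 2700 kg/m³ × 9.8 m/s² × 12660 m = 3.350×10^8 Pa = 3306 atm
eclogite: 3520 kg/m³ × 9.8 m/s² × 9400 m = 3.243×10^8 Pa = 3200 atm
Total = 1015 + 235.4 + 2120 + 3306 + 3200 = 9876.1 atm

9900 atm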